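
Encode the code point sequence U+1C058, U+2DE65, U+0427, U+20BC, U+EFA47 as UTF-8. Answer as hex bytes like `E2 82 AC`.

U+1C058: 4-byte form → F0 9C 81 98.
U+2DE65: 4-byte form → F0 AD B9 A5.
U+0427: 2-byte form → D0 A7.
U+20BC: 3-byte form → E2 82 BC.
U+EFA47: 4-byte form → F3 AF A9 87.
Concatenated (17 bytes): F0 9C 81 98 F0 AD B9 A5 D0 A7 E2 82 BC F3 AF A9 87.

F0 9C 81 98 F0 AD B9 A5 D0 A7 E2 82 BC F3 AF A9 87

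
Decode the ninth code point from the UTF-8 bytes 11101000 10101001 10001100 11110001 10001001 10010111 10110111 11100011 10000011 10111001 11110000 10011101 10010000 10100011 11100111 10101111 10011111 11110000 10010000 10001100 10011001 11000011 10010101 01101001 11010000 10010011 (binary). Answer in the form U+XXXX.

Offset 0: leading byte 0xE8 = 11101000 → 3-byte char #1 = E8 A9 8C.
Offset 3: leading byte 0xF1 = 11110001 → 4-byte char #2 = F1 89 97 B7.
Offset 7: leading byte 0xE3 = 11100011 → 3-byte char #3 = E3 83 B9.
Offset 10: leading byte 0xF0 = 11110000 → 4-byte char #4 = F0 9D 90 A3.
Offset 14: leading byte 0xE7 = 11100111 → 3-byte char #5 = E7 AF 9F.
Offset 17: leading byte 0xF0 = 11110000 → 4-byte char #6 = F0 90 8C 99.
Offset 21: leading byte 0xC3 = 11000011 → 2-byte char #7 = C3 95.
Offset 23: leading byte 0x69 = 01101001 → 1-byte char #8 = 69.
Offset 24: leading byte 0xD0 = 11010000 → 2-byte char #9 = D0 93.
Leading byte 0xD0 = 11010000 matches 110xxxxx → 2-byte sequence.
Byte 1: 0xD0 = 11010000, payload 10000 (5 bits).
Byte 2: 0x93 = 10010011 (10xxxxxx ✓), payload 010011.
Concatenate: 10000010011 = 0x413 (11 bits → U+0413).

U+0413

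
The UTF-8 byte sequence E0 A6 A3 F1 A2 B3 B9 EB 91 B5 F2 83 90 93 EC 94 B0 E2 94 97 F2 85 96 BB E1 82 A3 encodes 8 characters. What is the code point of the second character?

Offset 0: leading byte 0xE0 = 11100000 → 3-byte char #1 = E0 A6 A3.
Offset 3: leading byte 0xF1 = 11110001 → 4-byte char #2 = F1 A2 B3 B9.
Leading byte 0xF1 = 11110001 matches 11110xxx → 4-byte sequence.
Byte 1: 0xF1 = 11110001, payload 001 (3 bits).
Byte 2: 0xA2 = 10100010 (10xxxxxx ✓), payload 100010.
Byte 3: 0xB3 = 10110011 (10xxxxxx ✓), payload 110011.
Byte 4: 0xB9 = 10111001 (10xxxxxx ✓), payload 111001.
Concatenate: 001100010110011111001 = 0x62CF9 (21 bits → U+62CF9).

U+62CF9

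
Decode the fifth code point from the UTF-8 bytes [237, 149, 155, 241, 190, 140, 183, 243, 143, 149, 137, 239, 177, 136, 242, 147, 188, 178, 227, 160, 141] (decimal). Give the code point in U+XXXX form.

Offset 0: leading byte 0xED = 11101101 → 3-byte char #1 = ED 95 9B.
Offset 3: leading byte 0xF1 = 11110001 → 4-byte char #2 = F1 BE 8C B7.
Offset 7: leading byte 0xF3 = 11110011 → 4-byte char #3 = F3 8F 95 89.
Offset 11: leading byte 0xEF = 11101111 → 3-byte char #4 = EF B1 88.
Offset 14: leading byte 0xF2 = 11110010 → 4-byte char #5 = F2 93 BC B2.
Leading byte 0xF2 = 11110010 matches 11110xxx → 4-byte sequence.
Byte 1: 0xF2 = 11110010, payload 010 (3 bits).
Byte 2: 0x93 = 10010011 (10xxxxxx ✓), payload 010011.
Byte 3: 0xBC = 10111100 (10xxxxxx ✓), payload 111100.
Byte 4: 0xB2 = 10110010 (10xxxxxx ✓), payload 110010.
Concatenate: 010010011111100110010 = 0x93F32 (21 bits → U+93F32).

U+93F32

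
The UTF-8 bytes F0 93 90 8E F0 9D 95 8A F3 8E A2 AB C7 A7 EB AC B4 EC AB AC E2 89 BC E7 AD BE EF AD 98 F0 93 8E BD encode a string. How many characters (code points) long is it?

Byte at offset 0: 0xF0 = 11110000 → 4-byte char (#1). Advance 4.
Byte at offset 4: 0xF0 = 11110000 → 4-byte char (#2). Advance 4.
Byte at offset 8: 0xF3 = 11110011 → 4-byte char (#3). Advance 4.
Byte at offset 12: 0xC7 = 11000111 → 2-byte char (#4). Advance 2.
Byte at offset 14: 0xEB = 11101011 → 3-byte char (#5). Advance 3.
Byte at offset 17: 0xEC = 11101100 → 3-byte char (#6). Advance 3.
Byte at offset 20: 0xE2 = 11100010 → 3-byte char (#7). Advance 3.
Byte at offset 23: 0xE7 = 11100111 → 3-byte char (#8). Advance 3.
Byte at offset 26: 0xEF = 11101111 → 3-byte char (#9). Advance 3.
Byte at offset 29: 0xF0 = 11110000 → 4-byte char (#10). Advance 4.
Reached end at offset 33 after 10 code points.

10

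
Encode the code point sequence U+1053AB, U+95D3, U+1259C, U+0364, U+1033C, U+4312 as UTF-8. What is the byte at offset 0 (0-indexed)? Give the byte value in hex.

0xF4

U+1053AB → 4-byte form F4 85 8E AB at offsets 0–3.
Offset 0 falls in char 1's range; it's byte 1 of F4 85 8E AB = 0xF4.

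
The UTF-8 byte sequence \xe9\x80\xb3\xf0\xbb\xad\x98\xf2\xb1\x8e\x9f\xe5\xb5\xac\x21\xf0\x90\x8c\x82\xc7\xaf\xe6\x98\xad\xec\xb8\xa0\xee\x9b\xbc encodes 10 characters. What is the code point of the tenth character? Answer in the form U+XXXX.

U+E6FC

Offset 0: leading byte 0xE9 = 11101001 → 3-byte char #1 = E9 80 B3.
Offset 3: leading byte 0xF0 = 11110000 → 4-byte char #2 = F0 BB AD 98.
Offset 7: leading byte 0xF2 = 11110010 → 4-byte char #3 = F2 B1 8E 9F.
Offset 11: leading byte 0xE5 = 11100101 → 3-byte char #4 = E5 B5 AC.
Offset 14: leading byte 0x21 = 00100001 → 1-byte char #5 = 21.
Offset 15: leading byte 0xF0 = 11110000 → 4-byte char #6 = F0 90 8C 82.
Offset 19: leading byte 0xC7 = 11000111 → 2-byte char #7 = C7 AF.
Offset 21: leading byte 0xE6 = 11100110 → 3-byte char #8 = E6 98 AD.
Offset 24: leading byte 0xEC = 11101100 → 3-byte char #9 = EC B8 A0.
Offset 27: leading byte 0xEE = 11101110 → 3-byte char #10 = EE 9B BC.
Leading byte 0xEE = 11101110 matches 1110xxxx → 3-byte sequence.
Byte 1: 0xEE = 11101110, payload 1110 (4 bits).
Byte 2: 0x9B = 10011011 (10xxxxxx ✓), payload 011011.
Byte 3: 0xBC = 10111100 (10xxxxxx ✓), payload 111100.
Concatenate: 1110011011111100 = 0xE6FC (16 bits → U+E6FC).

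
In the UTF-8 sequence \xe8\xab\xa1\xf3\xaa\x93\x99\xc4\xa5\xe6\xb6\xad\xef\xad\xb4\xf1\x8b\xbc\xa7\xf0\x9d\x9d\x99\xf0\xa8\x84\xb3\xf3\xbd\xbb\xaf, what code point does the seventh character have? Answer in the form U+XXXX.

U+1D759

Offset 0: leading byte 0xE8 = 11101000 → 3-byte char #1 = E8 AB A1.
Offset 3: leading byte 0xF3 = 11110011 → 4-byte char #2 = F3 AA 93 99.
Offset 7: leading byte 0xC4 = 11000100 → 2-byte char #3 = C4 A5.
Offset 9: leading byte 0xE6 = 11100110 → 3-byte char #4 = E6 B6 AD.
Offset 12: leading byte 0xEF = 11101111 → 3-byte char #5 = EF AD B4.
Offset 15: leading byte 0xF1 = 11110001 → 4-byte char #6 = F1 8B BC A7.
Offset 19: leading byte 0xF0 = 11110000 → 4-byte char #7 = F0 9D 9D 99.
Leading byte 0xF0 = 11110000 matches 11110xxx → 4-byte sequence.
Byte 1: 0xF0 = 11110000, payload 000 (3 bits).
Byte 2: 0x9D = 10011101 (10xxxxxx ✓), payload 011101.
Byte 3: 0x9D = 10011101 (10xxxxxx ✓), payload 011101.
Byte 4: 0x99 = 10011001 (10xxxxxx ✓), payload 011001.
Concatenate: 000011101011101011001 = 0x1D759 (21 bits → U+1D759).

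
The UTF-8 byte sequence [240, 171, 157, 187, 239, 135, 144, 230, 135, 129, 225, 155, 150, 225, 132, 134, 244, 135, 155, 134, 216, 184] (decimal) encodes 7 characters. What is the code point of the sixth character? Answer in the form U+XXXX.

Offset 0: leading byte 0xF0 = 11110000 → 4-byte char #1 = F0 AB 9D BB.
Offset 4: leading byte 0xEF = 11101111 → 3-byte char #2 = EF 87 90.
Offset 7: leading byte 0xE6 = 11100110 → 3-byte char #3 = E6 87 81.
Offset 10: leading byte 0xE1 = 11100001 → 3-byte char #4 = E1 9B 96.
Offset 13: leading byte 0xE1 = 11100001 → 3-byte char #5 = E1 84 86.
Offset 16: leading byte 0xF4 = 11110100 → 4-byte char #6 = F4 87 9B 86.
Leading byte 0xF4 = 11110100 matches 11110xxx → 4-byte sequence.
Byte 1: 0xF4 = 11110100, payload 100 (3 bits).
Byte 2: 0x87 = 10000111 (10xxxxxx ✓), payload 000111.
Byte 3: 0x9B = 10011011 (10xxxxxx ✓), payload 011011.
Byte 4: 0x86 = 10000110 (10xxxxxx ✓), payload 000110.
Concatenate: 100000111011011000110 = 0x1076C6 (21 bits → U+1076C6).

U+1076C6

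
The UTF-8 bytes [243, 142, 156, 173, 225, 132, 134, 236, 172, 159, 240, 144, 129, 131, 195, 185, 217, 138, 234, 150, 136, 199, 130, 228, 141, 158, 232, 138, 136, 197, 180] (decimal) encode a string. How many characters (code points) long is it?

Byte at offset 0: 0xF3 = 11110011 → 4-byte char (#1). Advance 4.
Byte at offset 4: 0xE1 = 11100001 → 3-byte char (#2). Advance 3.
Byte at offset 7: 0xEC = 11101100 → 3-byte char (#3). Advance 3.
Byte at offset 10: 0xF0 = 11110000 → 4-byte char (#4). Advance 4.
Byte at offset 14: 0xC3 = 11000011 → 2-byte char (#5). Advance 2.
Byte at offset 16: 0xD9 = 11011001 → 2-byte char (#6). Advance 2.
Byte at offset 18: 0xEA = 11101010 → 3-byte char (#7). Advance 3.
Byte at offset 21: 0xC7 = 11000111 → 2-byte char (#8). Advance 2.
Byte at offset 23: 0xE4 = 11100100 → 3-byte char (#9). Advance 3.
Byte at offset 26: 0xE8 = 11101000 → 3-byte char (#10). Advance 3.
Byte at offset 29: 0xC5 = 11000101 → 2-byte char (#11). Advance 2.
Reached end at offset 31 after 11 code points.

11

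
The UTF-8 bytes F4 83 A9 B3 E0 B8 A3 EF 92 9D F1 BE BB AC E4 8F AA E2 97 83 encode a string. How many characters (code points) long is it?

6

Byte at offset 0: 0xF4 = 11110100 → 4-byte char (#1). Advance 4.
Byte at offset 4: 0xE0 = 11100000 → 3-byte char (#2). Advance 3.
Byte at offset 7: 0xEF = 11101111 → 3-byte char (#3). Advance 3.
Byte at offset 10: 0xF1 = 11110001 → 4-byte char (#4). Advance 4.
Byte at offset 14: 0xE4 = 11100100 → 3-byte char (#5). Advance 3.
Byte at offset 17: 0xE2 = 11100010 → 3-byte char (#6). Advance 3.
Reached end at offset 20 after 6 code points.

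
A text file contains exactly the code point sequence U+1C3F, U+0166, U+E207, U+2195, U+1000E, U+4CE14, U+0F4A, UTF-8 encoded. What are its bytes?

U+1C3F: 3-byte form → E1 B0 BF.
U+0166: 2-byte form → C5 A6.
U+E207: 3-byte form → EE 88 87.
U+2195: 3-byte form → E2 86 95.
U+1000E: 4-byte form → F0 90 80 8E.
U+4CE14: 4-byte form → F1 8C B8 94.
U+0F4A: 3-byte form → E0 BD 8A.
Concatenated (22 bytes): E1 B0 BF C5 A6 EE 88 87 E2 86 95 F0 90 80 8E F1 8C B8 94 E0 BD 8A.

E1 B0 BF C5 A6 EE 88 87 E2 86 95 F0 90 80 8E F1 8C B8 94 E0 BD 8A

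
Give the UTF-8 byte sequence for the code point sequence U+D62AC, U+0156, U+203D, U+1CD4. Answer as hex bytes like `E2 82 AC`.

U+D62AC: 4-byte form → F3 96 8A AC.
U+0156: 2-byte form → C5 96.
U+203D: 3-byte form → E2 80 BD.
U+1CD4: 3-byte form → E1 B3 94.
Concatenated (12 bytes): F3 96 8A AC C5 96 E2 80 BD E1 B3 94.

F3 96 8A AC C5 96 E2 80 BD E1 B3 94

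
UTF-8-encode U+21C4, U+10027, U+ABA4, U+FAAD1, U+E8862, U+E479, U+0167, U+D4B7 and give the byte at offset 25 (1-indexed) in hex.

1-indexed offset 25 is 0-indexed offset 24.
U+21C4 → 3-byte form E2 87 84 at offsets 0–2.
U+10027 → 4-byte form F0 90 80 A7 at offsets 3–6.
U+ABA4 → 3-byte form EA AE A4 at offsets 7–9.
U+FAAD1 → 4-byte form F3 BA AB 91 at offsets 10–13.
U+E8862 → 4-byte form F3 A8 A1 A2 at offsets 14–17.
U+E479 → 3-byte form EE 91 B9 at offsets 18–20.
U+0167 → 2-byte form C5 A7 at offsets 21–22.
U+D4B7 → 3-byte form ED 92 B7 at offsets 23–25.
Offset 24 falls in char 8's range; it's byte 2 of ED 92 B7 = 0x92.

0x92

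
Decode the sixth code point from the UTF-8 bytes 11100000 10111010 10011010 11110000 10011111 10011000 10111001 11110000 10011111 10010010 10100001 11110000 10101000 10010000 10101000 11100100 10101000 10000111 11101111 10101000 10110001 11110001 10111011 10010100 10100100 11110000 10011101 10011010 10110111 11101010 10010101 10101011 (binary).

U+FA31

Offset 0: leading byte 0xE0 = 11100000 → 3-byte char #1 = E0 BA 9A.
Offset 3: leading byte 0xF0 = 11110000 → 4-byte char #2 = F0 9F 98 B9.
Offset 7: leading byte 0xF0 = 11110000 → 4-byte char #3 = F0 9F 92 A1.
Offset 11: leading byte 0xF0 = 11110000 → 4-byte char #4 = F0 A8 90 A8.
Offset 15: leading byte 0xE4 = 11100100 → 3-byte char #5 = E4 A8 87.
Offset 18: leading byte 0xEF = 11101111 → 3-byte char #6 = EF A8 B1.
Leading byte 0xEF = 11101111 matches 1110xxxx → 3-byte sequence.
Byte 1: 0xEF = 11101111, payload 1111 (4 bits).
Byte 2: 0xA8 = 10101000 (10xxxxxx ✓), payload 101000.
Byte 3: 0xB1 = 10110001 (10xxxxxx ✓), payload 110001.
Concatenate: 1111101000110001 = 0xFA31 (16 bits → U+FA31).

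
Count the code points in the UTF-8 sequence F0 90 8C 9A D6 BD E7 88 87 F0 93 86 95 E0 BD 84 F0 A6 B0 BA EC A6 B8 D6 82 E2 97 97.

9

Byte at offset 0: 0xF0 = 11110000 → 4-byte char (#1). Advance 4.
Byte at offset 4: 0xD6 = 11010110 → 2-byte char (#2). Advance 2.
Byte at offset 6: 0xE7 = 11100111 → 3-byte char (#3). Advance 3.
Byte at offset 9: 0xF0 = 11110000 → 4-byte char (#4). Advance 4.
Byte at offset 13: 0xE0 = 11100000 → 3-byte char (#5). Advance 3.
Byte at offset 16: 0xF0 = 11110000 → 4-byte char (#6). Advance 4.
Byte at offset 20: 0xEC = 11101100 → 3-byte char (#7). Advance 3.
Byte at offset 23: 0xD6 = 11010110 → 2-byte char (#8). Advance 2.
Byte at offset 25: 0xE2 = 11100010 → 3-byte char (#9). Advance 3.
Reached end at offset 28 after 9 code points.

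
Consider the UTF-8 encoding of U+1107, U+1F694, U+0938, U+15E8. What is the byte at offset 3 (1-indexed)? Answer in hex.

0x87

1-indexed offset 3 is 0-indexed offset 2.
U+1107 → 3-byte form E1 84 87 at offsets 0–2.
Offset 2 falls in char 1's range; it's byte 3 of E1 84 87 = 0x87.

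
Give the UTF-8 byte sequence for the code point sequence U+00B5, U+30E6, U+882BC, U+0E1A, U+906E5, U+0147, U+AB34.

C2 B5 E3 83 A6 F2 88 8A BC E0 B8 9A F2 90 9B A5 C5 87 EA AC B4

U+00B5: 2-byte form → C2 B5.
U+30E6: 3-byte form → E3 83 A6.
U+882BC: 4-byte form → F2 88 8A BC.
U+0E1A: 3-byte form → E0 B8 9A.
U+906E5: 4-byte form → F2 90 9B A5.
U+0147: 2-byte form → C5 87.
U+AB34: 3-byte form → EA AC B4.
Concatenated (21 bytes): C2 B5 E3 83 A6 F2 88 8A BC E0 B8 9A F2 90 9B A5 C5 87 EA AC B4.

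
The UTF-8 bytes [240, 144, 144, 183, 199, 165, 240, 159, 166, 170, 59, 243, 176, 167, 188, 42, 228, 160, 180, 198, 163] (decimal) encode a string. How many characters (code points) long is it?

Byte at offset 0: 0xF0 = 11110000 → 4-byte char (#1). Advance 4.
Byte at offset 4: 0xC7 = 11000111 → 2-byte char (#2). Advance 2.
Byte at offset 6: 0xF0 = 11110000 → 4-byte char (#3). Advance 4.
Byte at offset 10: 0x3B = 00111011 → 1-byte char (#4). Advance 1.
Byte at offset 11: 0xF3 = 11110011 → 4-byte char (#5). Advance 4.
Byte at offset 15: 0x2A = 00101010 → 1-byte char (#6). Advance 1.
Byte at offset 16: 0xE4 = 11100100 → 3-byte char (#7). Advance 3.
Byte at offset 19: 0xC6 = 11000110 → 2-byte char (#8). Advance 2.
Reached end at offset 21 after 8 code points.

8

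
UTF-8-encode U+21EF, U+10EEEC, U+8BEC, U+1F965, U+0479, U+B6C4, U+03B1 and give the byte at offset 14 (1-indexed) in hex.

0xA5

1-indexed offset 14 is 0-indexed offset 13.
U+21EF → 3-byte form E2 87 AF at offsets 0–2.
U+10EEEC → 4-byte form F4 8E BB AC at offsets 3–6.
U+8BEC → 3-byte form E8 AF AC at offsets 7–9.
U+1F965 → 4-byte form F0 9F A5 A5 at offsets 10–13.
Offset 13 falls in char 4's range; it's byte 4 of F0 9F A5 A5 = 0xA5.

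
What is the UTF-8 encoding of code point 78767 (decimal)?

U+133AF = 0x133AF = 78767 decimal. In range U+10000–U+10FFFF → 4-byte form: 11110xxx 10xxxxxx 10xxxxxx 10xxxxxx.
Binary (21 bits): 000010011001110101111.
Split 3+6+6+6: 000 | 010011 | 001110 | 101111.
Byte 1: 11110000 = 0xF0.
Byte 2: 10010011 = 0x93.
Byte 3: 10001110 = 0x8E.
Byte 4: 10101111 = 0xAF.

F0 93 8E AF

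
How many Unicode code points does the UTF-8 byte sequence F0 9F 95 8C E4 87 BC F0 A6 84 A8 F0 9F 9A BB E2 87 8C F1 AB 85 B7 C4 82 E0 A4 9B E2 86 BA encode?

Byte at offset 0: 0xF0 = 11110000 → 4-byte char (#1). Advance 4.
Byte at offset 4: 0xE4 = 11100100 → 3-byte char (#2). Advance 3.
Byte at offset 7: 0xF0 = 11110000 → 4-byte char (#3). Advance 4.
Byte at offset 11: 0xF0 = 11110000 → 4-byte char (#4). Advance 4.
Byte at offset 15: 0xE2 = 11100010 → 3-byte char (#5). Advance 3.
Byte at offset 18: 0xF1 = 11110001 → 4-byte char (#6). Advance 4.
Byte at offset 22: 0xC4 = 11000100 → 2-byte char (#7). Advance 2.
Byte at offset 24: 0xE0 = 11100000 → 3-byte char (#8). Advance 3.
Byte at offset 27: 0xE2 = 11100010 → 3-byte char (#9). Advance 3.
Reached end at offset 30 after 9 code points.

9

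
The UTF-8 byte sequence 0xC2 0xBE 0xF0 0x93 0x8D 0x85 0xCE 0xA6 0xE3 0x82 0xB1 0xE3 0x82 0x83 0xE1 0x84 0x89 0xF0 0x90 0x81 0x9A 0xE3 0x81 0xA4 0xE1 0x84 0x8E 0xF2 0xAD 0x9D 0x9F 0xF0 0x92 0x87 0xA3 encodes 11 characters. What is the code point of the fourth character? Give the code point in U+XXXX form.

Offset 0: leading byte 0xC2 = 11000010 → 2-byte char #1 = C2 BE.
Offset 2: leading byte 0xF0 = 11110000 → 4-byte char #2 = F0 93 8D 85.
Offset 6: leading byte 0xCE = 11001110 → 2-byte char #3 = CE A6.
Offset 8: leading byte 0xE3 = 11100011 → 3-byte char #4 = E3 82 B1.
Leading byte 0xE3 = 11100011 matches 1110xxxx → 3-byte sequence.
Byte 1: 0xE3 = 11100011, payload 0011 (4 bits).
Byte 2: 0x82 = 10000010 (10xxxxxx ✓), payload 000010.
Byte 3: 0xB1 = 10110001 (10xxxxxx ✓), payload 110001.
Concatenate: 0011000010110001 = 0x30B1 (16 bits → U+30B1).

U+30B1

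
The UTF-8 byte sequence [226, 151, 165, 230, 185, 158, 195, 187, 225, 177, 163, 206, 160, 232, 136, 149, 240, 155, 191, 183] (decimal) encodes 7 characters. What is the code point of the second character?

U+6E5E

Offset 0: leading byte 0xE2 = 11100010 → 3-byte char #1 = E2 97 A5.
Offset 3: leading byte 0xE6 = 11100110 → 3-byte char #2 = E6 B9 9E.
Leading byte 0xE6 = 11100110 matches 1110xxxx → 3-byte sequence.
Byte 1: 0xE6 = 11100110, payload 0110 (4 bits).
Byte 2: 0xB9 = 10111001 (10xxxxxx ✓), payload 111001.
Byte 3: 0x9E = 10011110 (10xxxxxx ✓), payload 011110.
Concatenate: 0110111001011110 = 0x6E5E (16 bits → U+6E5E).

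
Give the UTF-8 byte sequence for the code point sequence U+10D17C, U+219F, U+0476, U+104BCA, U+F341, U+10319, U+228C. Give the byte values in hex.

U+10D17C: 4-byte form → F4 8D 85 BC.
U+219F: 3-byte form → E2 86 9F.
U+0476: 2-byte form → D1 B6.
U+104BCA: 4-byte form → F4 84 AF 8A.
U+F341: 3-byte form → EF 8D 81.
U+10319: 4-byte form → F0 90 8C 99.
U+228C: 3-byte form → E2 8A 8C.
Concatenated (23 bytes): F4 8D 85 BC E2 86 9F D1 B6 F4 84 AF 8A EF 8D 81 F0 90 8C 99 E2 8A 8C.

F4 8D 85 BC E2 86 9F D1 B6 F4 84 AF 8A EF 8D 81 F0 90 8C 99 E2 8A 8C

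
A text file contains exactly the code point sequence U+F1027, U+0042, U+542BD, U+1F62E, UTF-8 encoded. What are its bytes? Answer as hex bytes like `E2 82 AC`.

F3 B1 80 A7 42 F1 94 8A BD F0 9F 98 AE

U+F1027: 4-byte form → F3 B1 80 A7.
U+0042: 1-byte form → 42.
U+542BD: 4-byte form → F1 94 8A BD.
U+1F62E: 4-byte form → F0 9F 98 AE.
Concatenated (13 bytes): F3 B1 80 A7 42 F1 94 8A BD F0 9F 98 AE.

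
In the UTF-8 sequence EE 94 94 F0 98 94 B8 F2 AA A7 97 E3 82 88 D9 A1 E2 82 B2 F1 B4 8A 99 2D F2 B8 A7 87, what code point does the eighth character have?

Offset 0: leading byte 0xEE = 11101110 → 3-byte char #1 = EE 94 94.
Offset 3: leading byte 0xF0 = 11110000 → 4-byte char #2 = F0 98 94 B8.
Offset 7: leading byte 0xF2 = 11110010 → 4-byte char #3 = F2 AA A7 97.
Offset 11: leading byte 0xE3 = 11100011 → 3-byte char #4 = E3 82 88.
Offset 14: leading byte 0xD9 = 11011001 → 2-byte char #5 = D9 A1.
Offset 16: leading byte 0xE2 = 11100010 → 3-byte char #6 = E2 82 B2.
Offset 19: leading byte 0xF1 = 11110001 → 4-byte char #7 = F1 B4 8A 99.
Offset 23: leading byte 0x2D = 00101101 → 1-byte char #8 = 2D.
Leading byte 0x2D = 00101101 matches 0xxxxxxx → 1-byte sequence.
Byte 1: 0x2D = 00101101, payload 0101101 (7 bits).
Concatenate: 0101101 = 0x2D (7 bits → U+002D).

U+002D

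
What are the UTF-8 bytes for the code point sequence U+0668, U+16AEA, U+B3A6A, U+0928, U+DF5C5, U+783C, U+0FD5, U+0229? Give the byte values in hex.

U+0668: 2-byte form → D9 A8.
U+16AEA: 4-byte form → F0 96 AB AA.
U+B3A6A: 4-byte form → F2 B3 A9 AA.
U+0928: 3-byte form → E0 A4 A8.
U+DF5C5: 4-byte form → F3 9F 97 85.
U+783C: 3-byte form → E7 A0 BC.
U+0FD5: 3-byte form → E0 BF 95.
U+0229: 2-byte form → C8 A9.
Concatenated (25 bytes): D9 A8 F0 96 AB AA F2 B3 A9 AA E0 A4 A8 F3 9F 97 85 E7 A0 BC E0 BF 95 C8 A9.

D9 A8 F0 96 AB AA F2 B3 A9 AA E0 A4 A8 F3 9F 97 85 E7 A0 BC E0 BF 95 C8 A9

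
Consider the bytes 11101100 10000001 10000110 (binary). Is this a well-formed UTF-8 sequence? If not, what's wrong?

Leading byte 0xEC = 11101100 → 3-byte form.
Continuation bytes 0x81=10000001, 0x86=10000110 all match 10xxxxxx.
Decoded value 0xC046 is ≥ 0x800 (shortest form) and not a surrogate.

valid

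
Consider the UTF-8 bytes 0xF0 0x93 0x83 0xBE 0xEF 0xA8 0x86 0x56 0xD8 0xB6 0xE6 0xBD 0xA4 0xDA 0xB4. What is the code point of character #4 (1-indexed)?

U+0636

Offset 0: leading byte 0xF0 = 11110000 → 4-byte char #1 = F0 93 83 BE.
Offset 4: leading byte 0xEF = 11101111 → 3-byte char #2 = EF A8 86.
Offset 7: leading byte 0x56 = 01010110 → 1-byte char #3 = 56.
Offset 8: leading byte 0xD8 = 11011000 → 2-byte char #4 = D8 B6.
Leading byte 0xD8 = 11011000 matches 110xxxxx → 2-byte sequence.
Byte 1: 0xD8 = 11011000, payload 11000 (5 bits).
Byte 2: 0xB6 = 10110110 (10xxxxxx ✓), payload 110110.
Concatenate: 11000110110 = 0x636 (11 bits → U+0636).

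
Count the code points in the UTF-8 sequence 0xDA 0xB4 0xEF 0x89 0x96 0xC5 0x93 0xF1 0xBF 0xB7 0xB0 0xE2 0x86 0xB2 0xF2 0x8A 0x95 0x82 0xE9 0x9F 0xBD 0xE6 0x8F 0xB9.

8

Byte at offset 0: 0xDA = 11011010 → 2-byte char (#1). Advance 2.
Byte at offset 2: 0xEF = 11101111 → 3-byte char (#2). Advance 3.
Byte at offset 5: 0xC5 = 11000101 → 2-byte char (#3). Advance 2.
Byte at offset 7: 0xF1 = 11110001 → 4-byte char (#4). Advance 4.
Byte at offset 11: 0xE2 = 11100010 → 3-byte char (#5). Advance 3.
Byte at offset 14: 0xF2 = 11110010 → 4-byte char (#6). Advance 4.
Byte at offset 18: 0xE9 = 11101001 → 3-byte char (#7). Advance 3.
Byte at offset 21: 0xE6 = 11100110 → 3-byte char (#8). Advance 3.
Reached end at offset 24 after 8 code points.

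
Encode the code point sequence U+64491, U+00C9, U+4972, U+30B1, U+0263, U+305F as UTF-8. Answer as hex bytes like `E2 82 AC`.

F1 A4 92 91 C3 89 E4 A5 B2 E3 82 B1 C9 A3 E3 81 9F

U+64491: 4-byte form → F1 A4 92 91.
U+00C9: 2-byte form → C3 89.
U+4972: 3-byte form → E4 A5 B2.
U+30B1: 3-byte form → E3 82 B1.
U+0263: 2-byte form → C9 A3.
U+305F: 3-byte form → E3 81 9F.
Concatenated (17 bytes): F1 A4 92 91 C3 89 E4 A5 B2 E3 82 B1 C9 A3 E3 81 9F.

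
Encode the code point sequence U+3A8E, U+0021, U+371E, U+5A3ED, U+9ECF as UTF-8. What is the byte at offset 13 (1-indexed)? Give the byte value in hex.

0xBB

1-indexed offset 13 is 0-indexed offset 12.
U+3A8E → 3-byte form E3 AA 8E at offsets 0–2.
U+0021 → 1-byte form 21 at offsets 3–3.
U+371E → 3-byte form E3 9C 9E at offsets 4–6.
U+5A3ED → 4-byte form F1 9A 8F AD at offsets 7–10.
U+9ECF → 3-byte form E9 BB 8F at offsets 11–13.
Offset 12 falls in char 5's range; it's byte 2 of E9 BB 8F = 0xBB.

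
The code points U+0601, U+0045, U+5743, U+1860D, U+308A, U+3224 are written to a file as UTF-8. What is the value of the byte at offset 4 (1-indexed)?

1-indexed offset 4 is 0-indexed offset 3.
U+0601 → 2-byte form D8 81 at offsets 0–1.
U+0045 → 1-byte form 45 at offsets 2–2.
U+5743 → 3-byte form E5 9D 83 at offsets 3–5.
Offset 3 falls in char 3's range; it's byte 1 of E5 9D 83 = 0xE5.

0xE5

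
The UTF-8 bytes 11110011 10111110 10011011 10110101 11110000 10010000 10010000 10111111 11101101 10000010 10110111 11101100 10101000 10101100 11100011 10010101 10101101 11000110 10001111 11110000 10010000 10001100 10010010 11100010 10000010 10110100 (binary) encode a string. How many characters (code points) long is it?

8

Byte at offset 0: 0xF3 = 11110011 → 4-byte char (#1). Advance 4.
Byte at offset 4: 0xF0 = 11110000 → 4-byte char (#2). Advance 4.
Byte at offset 8: 0xED = 11101101 → 3-byte char (#3). Advance 3.
Byte at offset 11: 0xEC = 11101100 → 3-byte char (#4). Advance 3.
Byte at offset 14: 0xE3 = 11100011 → 3-byte char (#5). Advance 3.
Byte at offset 17: 0xC6 = 11000110 → 2-byte char (#6). Advance 2.
Byte at offset 19: 0xF0 = 11110000 → 4-byte char (#7). Advance 4.
Byte at offset 23: 0xE2 = 11100010 → 3-byte char (#8). Advance 3.
Reached end at offset 26 after 8 code points.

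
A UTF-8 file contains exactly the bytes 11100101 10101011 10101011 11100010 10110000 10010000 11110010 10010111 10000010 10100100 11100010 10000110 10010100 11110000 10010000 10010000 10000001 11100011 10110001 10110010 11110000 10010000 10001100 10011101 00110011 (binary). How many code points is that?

Byte at offset 0: 0xE5 = 11100101 → 3-byte char (#1). Advance 3.
Byte at offset 3: 0xE2 = 11100010 → 3-byte char (#2). Advance 3.
Byte at offset 6: 0xF2 = 11110010 → 4-byte char (#3). Advance 4.
Byte at offset 10: 0xE2 = 11100010 → 3-byte char (#4). Advance 3.
Byte at offset 13: 0xF0 = 11110000 → 4-byte char (#5). Advance 4.
Byte at offset 17: 0xE3 = 11100011 → 3-byte char (#6). Advance 3.
Byte at offset 20: 0xF0 = 11110000 → 4-byte char (#7). Advance 4.
Byte at offset 24: 0x33 = 00110011 → 1-byte char (#8). Advance 1.
Reached end at offset 25 after 8 code points.

8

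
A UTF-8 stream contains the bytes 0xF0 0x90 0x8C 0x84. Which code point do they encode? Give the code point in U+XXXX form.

U+10304

Leading byte 0xF0 = 11110000 matches 11110xxx → 4-byte sequence.
Byte 1: 0xF0 = 11110000, payload 000 (3 bits).
Byte 2: 0x90 = 10010000 (10xxxxxx ✓), payload 010000.
Byte 3: 0x8C = 10001100 (10xxxxxx ✓), payload 001100.
Byte 4: 0x84 = 10000100 (10xxxxxx ✓), payload 000100.
Concatenate: 000010000001100000100 = 0x10304 (21 bits → U+10304).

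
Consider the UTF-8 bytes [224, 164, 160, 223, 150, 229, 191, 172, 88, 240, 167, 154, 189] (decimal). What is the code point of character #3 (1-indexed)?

Offset 0: leading byte 0xE0 = 11100000 → 3-byte char #1 = E0 A4 A0.
Offset 3: leading byte 0xDF = 11011111 → 2-byte char #2 = DF 96.
Offset 5: leading byte 0xE5 = 11100101 → 3-byte char #3 = E5 BF AC.
Leading byte 0xE5 = 11100101 matches 1110xxxx → 3-byte sequence.
Byte 1: 0xE5 = 11100101, payload 0101 (4 bits).
Byte 2: 0xBF = 10111111 (10xxxxxx ✓), payload 111111.
Byte 3: 0xAC = 10101100 (10xxxxxx ✓), payload 101100.
Concatenate: 0101111111101100 = 0x5FEC (16 bits → U+5FEC).

U+5FEC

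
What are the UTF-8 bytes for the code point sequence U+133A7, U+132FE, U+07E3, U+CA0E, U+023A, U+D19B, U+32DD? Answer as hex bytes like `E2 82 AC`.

U+133A7: 4-byte form → F0 93 8E A7.
U+132FE: 4-byte form → F0 93 8B BE.
U+07E3: 2-byte form → DF A3.
U+CA0E: 3-byte form → EC A8 8E.
U+023A: 2-byte form → C8 BA.
U+D19B: 3-byte form → ED 86 9B.
U+32DD: 3-byte form → E3 8B 9D.
Concatenated (21 bytes): F0 93 8E A7 F0 93 8B BE DF A3 EC A8 8E C8 BA ED 86 9B E3 8B 9D.

F0 93 8E A7 F0 93 8B BE DF A3 EC A8 8E C8 BA ED 86 9B E3 8B 9D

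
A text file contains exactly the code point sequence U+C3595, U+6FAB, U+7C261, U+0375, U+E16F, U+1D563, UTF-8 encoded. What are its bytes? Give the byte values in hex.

F3 83 96 95 E6 BE AB F1 BC 89 A1 CD B5 EE 85 AF F0 9D 95 A3

U+C3595: 4-byte form → F3 83 96 95.
U+6FAB: 3-byte form → E6 BE AB.
U+7C261: 4-byte form → F1 BC 89 A1.
U+0375: 2-byte form → CD B5.
U+E16F: 3-byte form → EE 85 AF.
U+1D563: 4-byte form → F0 9D 95 A3.
Concatenated (20 bytes): F3 83 96 95 E6 BE AB F1 BC 89 A1 CD B5 EE 85 AF F0 9D 95 A3.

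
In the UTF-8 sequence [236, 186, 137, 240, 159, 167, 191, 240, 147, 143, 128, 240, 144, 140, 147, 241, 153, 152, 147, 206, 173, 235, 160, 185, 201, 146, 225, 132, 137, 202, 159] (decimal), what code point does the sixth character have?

Offset 0: leading byte 0xEC = 11101100 → 3-byte char #1 = EC BA 89.
Offset 3: leading byte 0xF0 = 11110000 → 4-byte char #2 = F0 9F A7 BF.
Offset 7: leading byte 0xF0 = 11110000 → 4-byte char #3 = F0 93 8F 80.
Offset 11: leading byte 0xF0 = 11110000 → 4-byte char #4 = F0 90 8C 93.
Offset 15: leading byte 0xF1 = 11110001 → 4-byte char #5 = F1 99 98 93.
Offset 19: leading byte 0xCE = 11001110 → 2-byte char #6 = CE AD.
Leading byte 0xCE = 11001110 matches 110xxxxx → 2-byte sequence.
Byte 1: 0xCE = 11001110, payload 01110 (5 bits).
Byte 2: 0xAD = 10101101 (10xxxxxx ✓), payload 101101.
Concatenate: 01110101101 = 0x3AD (11 bits → U+03AD).

U+03AD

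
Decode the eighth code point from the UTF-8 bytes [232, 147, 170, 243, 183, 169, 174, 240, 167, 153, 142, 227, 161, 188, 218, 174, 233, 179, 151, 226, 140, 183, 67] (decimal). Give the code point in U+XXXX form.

Offset 0: leading byte 0xE8 = 11101000 → 3-byte char #1 = E8 93 AA.
Offset 3: leading byte 0xF3 = 11110011 → 4-byte char #2 = F3 B7 A9 AE.
Offset 7: leading byte 0xF0 = 11110000 → 4-byte char #3 = F0 A7 99 8E.
Offset 11: leading byte 0xE3 = 11100011 → 3-byte char #4 = E3 A1 BC.
Offset 14: leading byte 0xDA = 11011010 → 2-byte char #5 = DA AE.
Offset 16: leading byte 0xE9 = 11101001 → 3-byte char #6 = E9 B3 97.
Offset 19: leading byte 0xE2 = 11100010 → 3-byte char #7 = E2 8C B7.
Offset 22: leading byte 0x43 = 01000011 → 1-byte char #8 = 43.
Leading byte 0x43 = 01000011 matches 0xxxxxxx → 1-byte sequence.
Byte 1: 0x43 = 01000011, payload 1000011 (7 bits).
Concatenate: 1000011 = 0x43 (7 bits → U+0043).

U+0043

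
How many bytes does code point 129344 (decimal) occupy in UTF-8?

4

U+1F940 = 0x1F940. UTF-8 uses 1 byte below 0x80, 2 below 0x800, 3 below 0x10000, 4 up to 0x10FFFF. 0x1F940 is in U+10000–U+10FFFF → 4 bytes.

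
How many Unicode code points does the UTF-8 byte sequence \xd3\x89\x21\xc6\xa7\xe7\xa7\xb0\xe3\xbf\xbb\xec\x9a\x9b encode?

6

Byte at offset 0: 0xD3 = 11010011 → 2-byte char (#1). Advance 2.
Byte at offset 2: 0x21 = 00100001 → 1-byte char (#2). Advance 1.
Byte at offset 3: 0xC6 = 11000110 → 2-byte char (#3). Advance 2.
Byte at offset 5: 0xE7 = 11100111 → 3-byte char (#4). Advance 3.
Byte at offset 8: 0xE3 = 11100011 → 3-byte char (#5). Advance 3.
Byte at offset 11: 0xEC = 11101100 → 3-byte char (#6). Advance 3.
Reached end at offset 14 after 6 code points.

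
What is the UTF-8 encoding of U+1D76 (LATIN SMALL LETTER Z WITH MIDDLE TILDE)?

U+1D76 = 0x1D76 = 7542 decimal. In range U+0800–U+FFFF → 3-byte form: 1110xxxx 10xxxxxx 10xxxxxx.
Binary (16 bits): 0001110101110110.
Split 4+6+6: 0001 | 110101 | 110110.
Byte 1: 11100001 = 0xE1.
Byte 2: 10110101 = 0xB5.
Byte 3: 10110110 = 0xB6.

E1 B5 B6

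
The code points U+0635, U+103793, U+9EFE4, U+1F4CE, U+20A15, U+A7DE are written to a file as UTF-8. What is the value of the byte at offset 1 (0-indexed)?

U+0635 → 2-byte form D8 B5 at offsets 0–1.
Offset 1 falls in char 1's range; it's byte 2 of D8 B5 = 0xB5.

0xB5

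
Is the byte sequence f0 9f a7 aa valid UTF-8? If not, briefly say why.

valid

Leading byte 0xF0 = 11110000 → 4-byte form.
Continuation bytes 0x9F=10011111, 0xA7=10100111, 0xAA=10101010 all match 10xxxxxx.
Decoded value 0x1F9EA is ≥ 0x10000 (shortest form) and not a surrogate.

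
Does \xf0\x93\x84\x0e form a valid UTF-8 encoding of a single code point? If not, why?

Leading byte 0xF0 = 11110000 → 4-byte form.
Byte 4 is 0x0E = 00001110, which is not 10xxxxxx — expected a continuation byte.

invalid (non-continuation byte where continuation expected)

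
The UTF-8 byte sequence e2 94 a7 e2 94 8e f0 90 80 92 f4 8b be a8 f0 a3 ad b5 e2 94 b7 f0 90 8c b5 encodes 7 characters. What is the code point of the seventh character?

U+10335

Offset 0: leading byte 0xE2 = 11100010 → 3-byte char #1 = E2 94 A7.
Offset 3: leading byte 0xE2 = 11100010 → 3-byte char #2 = E2 94 8E.
Offset 6: leading byte 0xF0 = 11110000 → 4-byte char #3 = F0 90 80 92.
Offset 10: leading byte 0xF4 = 11110100 → 4-byte char #4 = F4 8B BE A8.
Offset 14: leading byte 0xF0 = 11110000 → 4-byte char #5 = F0 A3 AD B5.
Offset 18: leading byte 0xE2 = 11100010 → 3-byte char #6 = E2 94 B7.
Offset 21: leading byte 0xF0 = 11110000 → 4-byte char #7 = F0 90 8C B5.
Leading byte 0xF0 = 11110000 matches 11110xxx → 4-byte sequence.
Byte 1: 0xF0 = 11110000, payload 000 (3 bits).
Byte 2: 0x90 = 10010000 (10xxxxxx ✓), payload 010000.
Byte 3: 0x8C = 10001100 (10xxxxxx ✓), payload 001100.
Byte 4: 0xB5 = 10110101 (10xxxxxx ✓), payload 110101.
Concatenate: 000010000001100110101 = 0x10335 (21 bits → U+10335).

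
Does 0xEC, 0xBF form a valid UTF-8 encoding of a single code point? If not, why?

Leading byte 0xEC = 11101100 → 3-byte form, but only 2 bytes are present.

invalid (sequence truncated)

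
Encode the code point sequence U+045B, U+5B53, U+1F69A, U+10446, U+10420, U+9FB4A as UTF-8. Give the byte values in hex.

U+045B: 2-byte form → D1 9B.
U+5B53: 3-byte form → E5 AD 93.
U+1F69A: 4-byte form → F0 9F 9A 9A.
U+10446: 4-byte form → F0 90 91 86.
U+10420: 4-byte form → F0 90 90 A0.
U+9FB4A: 4-byte form → F2 9F AD 8A.
Concatenated (21 bytes): D1 9B E5 AD 93 F0 9F 9A 9A F0 90 91 86 F0 90 90 A0 F2 9F AD 8A.

D1 9B E5 AD 93 F0 9F 9A 9A F0 90 91 86 F0 90 90 A0 F2 9F AD 8A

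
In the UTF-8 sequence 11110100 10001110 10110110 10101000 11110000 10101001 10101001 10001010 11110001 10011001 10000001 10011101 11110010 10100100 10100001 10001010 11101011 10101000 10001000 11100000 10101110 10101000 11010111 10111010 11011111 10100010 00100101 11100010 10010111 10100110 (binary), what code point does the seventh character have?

U+05FA

Offset 0: leading byte 0xF4 = 11110100 → 4-byte char #1 = F4 8E B6 A8.
Offset 4: leading byte 0xF0 = 11110000 → 4-byte char #2 = F0 A9 A9 8A.
Offset 8: leading byte 0xF1 = 11110001 → 4-byte char #3 = F1 99 81 9D.
Offset 12: leading byte 0xF2 = 11110010 → 4-byte char #4 = F2 A4 A1 8A.
Offset 16: leading byte 0xEB = 11101011 → 3-byte char #5 = EB A8 88.
Offset 19: leading byte 0xE0 = 11100000 → 3-byte char #6 = E0 AE A8.
Offset 22: leading byte 0xD7 = 11010111 → 2-byte char #7 = D7 BA.
Leading byte 0xD7 = 11010111 matches 110xxxxx → 2-byte sequence.
Byte 1: 0xD7 = 11010111, payload 10111 (5 bits).
Byte 2: 0xBA = 10111010 (10xxxxxx ✓), payload 111010.
Concatenate: 10111111010 = 0x5FA (11 bits → U+05FA).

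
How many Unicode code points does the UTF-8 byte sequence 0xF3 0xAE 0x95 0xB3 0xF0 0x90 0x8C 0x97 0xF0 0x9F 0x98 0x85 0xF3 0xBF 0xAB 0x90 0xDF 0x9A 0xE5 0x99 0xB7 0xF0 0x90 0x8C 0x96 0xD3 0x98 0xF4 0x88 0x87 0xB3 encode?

9

Byte at offset 0: 0xF3 = 11110011 → 4-byte char (#1). Advance 4.
Byte at offset 4: 0xF0 = 11110000 → 4-byte char (#2). Advance 4.
Byte at offset 8: 0xF0 = 11110000 → 4-byte char (#3). Advance 4.
Byte at offset 12: 0xF3 = 11110011 → 4-byte char (#4). Advance 4.
Byte at offset 16: 0xDF = 11011111 → 2-byte char (#5). Advance 2.
Byte at offset 18: 0xE5 = 11100101 → 3-byte char (#6). Advance 3.
Byte at offset 21: 0xF0 = 11110000 → 4-byte char (#7). Advance 4.
Byte at offset 25: 0xD3 = 11010011 → 2-byte char (#8). Advance 2.
Byte at offset 27: 0xF4 = 11110100 → 4-byte char (#9). Advance 4.
Reached end at offset 31 after 9 code points.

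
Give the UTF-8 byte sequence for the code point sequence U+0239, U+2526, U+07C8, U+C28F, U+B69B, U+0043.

U+0239: 2-byte form → C8 B9.
U+2526: 3-byte form → E2 94 A6.
U+07C8: 2-byte form → DF 88.
U+C28F: 3-byte form → EC 8A 8F.
U+B69B: 3-byte form → EB 9A 9B.
U+0043: 1-byte form → 43.
Concatenated (14 bytes): C8 B9 E2 94 A6 DF 88 EC 8A 8F EB 9A 9B 43.

C8 B9 E2 94 A6 DF 88 EC 8A 8F EB 9A 9B 43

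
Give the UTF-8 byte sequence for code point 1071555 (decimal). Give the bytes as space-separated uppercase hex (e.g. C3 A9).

F4 85 A7 83

U+1059C3 = 0x1059C3 = 1071555 decimal. In range U+10000–U+10FFFF → 4-byte form: 11110xxx 10xxxxxx 10xxxxxx 10xxxxxx.
Binary (21 bits): 100000101100111000011.
Split 3+6+6+6: 100 | 000101 | 100111 | 000011.
Byte 1: 11110100 = 0xF4.
Byte 2: 10000101 = 0x85.
Byte 3: 10100111 = 0xA7.
Byte 4: 10000011 = 0x83.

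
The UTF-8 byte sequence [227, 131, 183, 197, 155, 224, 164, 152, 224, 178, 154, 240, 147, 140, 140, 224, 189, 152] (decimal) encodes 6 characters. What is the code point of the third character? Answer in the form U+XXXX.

Offset 0: leading byte 0xE3 = 11100011 → 3-byte char #1 = E3 83 B7.
Offset 3: leading byte 0xC5 = 11000101 → 2-byte char #2 = C5 9B.
Offset 5: leading byte 0xE0 = 11100000 → 3-byte char #3 = E0 A4 98.
Leading byte 0xE0 = 11100000 matches 1110xxxx → 3-byte sequence.
Byte 1: 0xE0 = 11100000, payload 0000 (4 bits).
Byte 2: 0xA4 = 10100100 (10xxxxxx ✓), payload 100100.
Byte 3: 0x98 = 10011000 (10xxxxxx ✓), payload 011000.
Concatenate: 0000100100011000 = 0x918 (16 bits → U+0918).

U+0918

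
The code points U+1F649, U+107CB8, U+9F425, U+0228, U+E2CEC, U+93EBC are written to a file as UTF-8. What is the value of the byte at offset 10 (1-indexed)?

0x9F

1-indexed offset 10 is 0-indexed offset 9.
U+1F649 → 4-byte form F0 9F 99 89 at offsets 0–3.
U+107CB8 → 4-byte form F4 87 B2 B8 at offsets 4–7.
U+9F425 → 4-byte form F2 9F 90 A5 at offsets 8–11.
Offset 9 falls in char 3's range; it's byte 2 of F2 9F 90 A5 = 0x9F.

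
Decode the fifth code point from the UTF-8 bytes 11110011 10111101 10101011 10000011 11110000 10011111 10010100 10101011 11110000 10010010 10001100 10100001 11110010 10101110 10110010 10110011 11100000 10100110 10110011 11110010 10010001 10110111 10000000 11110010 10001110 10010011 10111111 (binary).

Offset 0: leading byte 0xF3 = 11110011 → 4-byte char #1 = F3 BD AB 83.
Offset 4: leading byte 0xF0 = 11110000 → 4-byte char #2 = F0 9F 94 AB.
Offset 8: leading byte 0xF0 = 11110000 → 4-byte char #3 = F0 92 8C A1.
Offset 12: leading byte 0xF2 = 11110010 → 4-byte char #4 = F2 AE B2 B3.
Offset 16: leading byte 0xE0 = 11100000 → 3-byte char #5 = E0 A6 B3.
Leading byte 0xE0 = 11100000 matches 1110xxxx → 3-byte sequence.
Byte 1: 0xE0 = 11100000, payload 0000 (4 bits).
Byte 2: 0xA6 = 10100110 (10xxxxxx ✓), payload 100110.
Byte 3: 0xB3 = 10110011 (10xxxxxx ✓), payload 110011.
Concatenate: 0000100110110011 = 0x9B3 (16 bits → U+09B3).

U+09B3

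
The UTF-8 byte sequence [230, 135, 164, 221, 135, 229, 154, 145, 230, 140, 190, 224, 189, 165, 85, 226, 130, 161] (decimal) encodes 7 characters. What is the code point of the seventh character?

Offset 0: leading byte 0xE6 = 11100110 → 3-byte char #1 = E6 87 A4.
Offset 3: leading byte 0xDD = 11011101 → 2-byte char #2 = DD 87.
Offset 5: leading byte 0xE5 = 11100101 → 3-byte char #3 = E5 9A 91.
Offset 8: leading byte 0xE6 = 11100110 → 3-byte char #4 = E6 8C BE.
Offset 11: leading byte 0xE0 = 11100000 → 3-byte char #5 = E0 BD A5.
Offset 14: leading byte 0x55 = 01010101 → 1-byte char #6 = 55.
Offset 15: leading byte 0xE2 = 11100010 → 3-byte char #7 = E2 82 A1.
Leading byte 0xE2 = 11100010 matches 1110xxxx → 3-byte sequence.
Byte 1: 0xE2 = 11100010, payload 0010 (4 bits).
Byte 2: 0x82 = 10000010 (10xxxxxx ✓), payload 000010.
Byte 3: 0xA1 = 10100001 (10xxxxxx ✓), payload 100001.
Concatenate: 0010000010100001 = 0x20A1 (16 bits → U+20A1).

U+20A1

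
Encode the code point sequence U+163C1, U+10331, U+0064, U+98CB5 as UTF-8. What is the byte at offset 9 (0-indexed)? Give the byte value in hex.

U+163C1 → 4-byte form F0 96 8F 81 at offsets 0–3.
U+10331 → 4-byte form F0 90 8C B1 at offsets 4–7.
U+0064 → 1-byte form 64 at offsets 8–8.
U+98CB5 → 4-byte form F2 98 B2 B5 at offsets 9–12.
Offset 9 falls in char 4's range; it's byte 1 of F2 98 B2 B5 = 0xF2.

0xF2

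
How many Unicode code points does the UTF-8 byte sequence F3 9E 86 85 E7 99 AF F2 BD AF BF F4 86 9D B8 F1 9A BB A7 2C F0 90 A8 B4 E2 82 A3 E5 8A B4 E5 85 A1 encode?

10

Byte at offset 0: 0xF3 = 11110011 → 4-byte char (#1). Advance 4.
Byte at offset 4: 0xE7 = 11100111 → 3-byte char (#2). Advance 3.
Byte at offset 7: 0xF2 = 11110010 → 4-byte char (#3). Advance 4.
Byte at offset 11: 0xF4 = 11110100 → 4-byte char (#4). Advance 4.
Byte at offset 15: 0xF1 = 11110001 → 4-byte char (#5). Advance 4.
Byte at offset 19: 0x2C = 00101100 → 1-byte char (#6). Advance 1.
Byte at offset 20: 0xF0 = 11110000 → 4-byte char (#7). Advance 4.
Byte at offset 24: 0xE2 = 11100010 → 3-byte char (#8). Advance 3.
Byte at offset 27: 0xE5 = 11100101 → 3-byte char (#9). Advance 3.
Byte at offset 30: 0xE5 = 11100101 → 3-byte char (#10). Advance 3.
Reached end at offset 33 after 10 code points.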